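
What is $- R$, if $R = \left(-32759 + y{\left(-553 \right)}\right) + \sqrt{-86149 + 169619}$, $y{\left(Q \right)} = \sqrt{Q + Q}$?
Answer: $32759 - \sqrt{83470} - i \sqrt{1106} \approx 32470.0 - 33.257 i$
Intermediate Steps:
$y{\left(Q \right)} = \sqrt{2} \sqrt{Q}$ ($y{\left(Q \right)} = \sqrt{2 Q} = \sqrt{2} \sqrt{Q}$)
$R = -32759 + \sqrt{83470} + i \sqrt{1106}$ ($R = \left(-32759 + \sqrt{2} \sqrt{-553}\right) + \sqrt{-86149 + 169619} = \left(-32759 + \sqrt{2} i \sqrt{553}\right) + \sqrt{83470} = \left(-32759 + i \sqrt{1106}\right) + \sqrt{83470} = -32759 + \sqrt{83470} + i \sqrt{1106} \approx -32470.0 + 33.257 i$)
$- R = - (-32759 + \sqrt{83470} + i \sqrt{1106}) = 32759 - \sqrt{83470} - i \sqrt{1106}$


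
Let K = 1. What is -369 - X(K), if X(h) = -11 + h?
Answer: -359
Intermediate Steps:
-369 - X(K) = -369 - (-11 + 1) = -369 - 1*(-10) = -369 + 10 = -359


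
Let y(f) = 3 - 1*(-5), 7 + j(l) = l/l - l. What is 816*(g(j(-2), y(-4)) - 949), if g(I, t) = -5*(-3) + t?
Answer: -755616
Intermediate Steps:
j(l) = -6 - l (j(l) = -7 + (l/l - l) = -7 + (1 - l) = -6 - l)
y(f) = 8 (y(f) = 3 + 5 = 8)
g(I, t) = 15 + t
816*(g(j(-2), y(-4)) - 949) = 816*((15 + 8) - 949) = 816*(23 - 949) = 816*(-926) = -755616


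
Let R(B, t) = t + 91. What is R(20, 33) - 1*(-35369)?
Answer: 35493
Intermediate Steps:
R(B, t) = 91 + t
R(20, 33) - 1*(-35369) = (91 + 33) - 1*(-35369) = 124 + 35369 = 35493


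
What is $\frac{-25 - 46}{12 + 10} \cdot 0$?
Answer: $0$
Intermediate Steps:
$\frac{-25 - 46}{12 + 10} \cdot 0 = - \frac{71}{22} \cdot 0 = \left(-71\right) \frac{1}{22} \cdot 0 = \left(- \frac{71}{22}\right) 0 = 0$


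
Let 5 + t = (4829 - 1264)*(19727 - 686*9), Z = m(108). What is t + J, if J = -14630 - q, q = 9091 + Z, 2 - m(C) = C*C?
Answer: 48304381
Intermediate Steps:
m(C) = 2 - C² (m(C) = 2 - C*C = 2 - C²)
Z = -11662 (Z = 2 - 1*108² = 2 - 1*11664 = 2 - 11664 = -11662)
q = -2571 (q = 9091 - 11662 = -2571)
t = 48316440 (t = -5 + (4829 - 1264)*(19727 - 686*9) = -5 + 3565*(19727 - 6174) = -5 + 3565*13553 = -5 + 48316445 = 48316440)
J = -12059 (J = -14630 - 1*(-2571) = -14630 + 2571 = -12059)
t + J = 48316440 - 12059 = 48304381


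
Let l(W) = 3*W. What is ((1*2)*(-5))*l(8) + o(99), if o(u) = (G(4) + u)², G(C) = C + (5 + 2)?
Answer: 11860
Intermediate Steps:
G(C) = 7 + C (G(C) = C + 7 = 7 + C)
o(u) = (11 + u)² (o(u) = ((7 + 4) + u)² = (11 + u)²)
((1*2)*(-5))*l(8) + o(99) = ((1*2)*(-5))*(3*8) + (11 + 99)² = (2*(-5))*24 + 110² = -10*24 + 12100 = -240 + 12100 = 11860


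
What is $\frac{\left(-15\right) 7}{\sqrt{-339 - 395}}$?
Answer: $\frac{105 i \sqrt{734}}{734} \approx 3.8756 i$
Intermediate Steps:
$\frac{\left(-15\right) 7}{\sqrt{-339 - 395}} = - \frac{105}{\sqrt{-734}} = - \frac{105}{i \sqrt{734}} = - 105 \left(- \frac{i \sqrt{734}}{734}\right) = \frac{105 i \sqrt{734}}{734}$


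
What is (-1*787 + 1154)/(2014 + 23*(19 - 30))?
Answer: 367/1761 ≈ 0.20840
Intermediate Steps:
(-1*787 + 1154)/(2014 + 23*(19 - 30)) = (-787 + 1154)/(2014 + 23*(-11)) = 367/(2014 - 253) = 367/1761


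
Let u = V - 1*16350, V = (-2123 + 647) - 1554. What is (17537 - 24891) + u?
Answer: -26734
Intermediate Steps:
V = -3030 (V = -1476 - 1554 = -3030)
u = -19380 (u = -3030 - 1*16350 = -3030 - 16350 = -19380)
(17537 - 24891) + u = (17537 - 24891) - 19380 = -7354 - 19380 = -26734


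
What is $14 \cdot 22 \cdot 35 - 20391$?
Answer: $-9611$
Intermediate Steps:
$14 \cdot 22 \cdot 35 - 20391 = 308 \cdot 35 - 20391 = 10780 - 20391 = -9611$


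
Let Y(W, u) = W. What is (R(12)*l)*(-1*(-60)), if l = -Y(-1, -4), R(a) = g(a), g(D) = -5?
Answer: -300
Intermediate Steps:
R(a) = -5
l = 1 (l = -1*(-1) = 1)
(R(12)*l)*(-1*(-60)) = (-5*1)*(-1*(-60)) = -5*60 = -300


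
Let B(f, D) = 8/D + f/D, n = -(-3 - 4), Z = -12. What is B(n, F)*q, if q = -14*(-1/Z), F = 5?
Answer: -7/2 ≈ -3.5000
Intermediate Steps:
n = 7 (n = -1*(-7) = 7)
q = -7/6 (q = -14/((-1*(-12))) = -14/12 = -14*1/12 = -7/6 ≈ -1.1667)
B(n, F)*q = ((8 + 7)/5)*(-7/6) = ((⅕)*15)*(-7/6) = 3*(-7/6) = -7/2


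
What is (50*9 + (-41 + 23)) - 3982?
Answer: -3550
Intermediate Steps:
(50*9 + (-41 + 23)) - 3982 = (450 - 18) - 3982 = 432 - 3982 = -3550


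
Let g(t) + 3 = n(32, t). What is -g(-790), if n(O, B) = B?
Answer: 793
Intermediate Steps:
g(t) = -3 + t
-g(-790) = -(-3 - 790) = -1*(-793) = 793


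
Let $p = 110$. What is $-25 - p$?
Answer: $-135$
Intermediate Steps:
$-25 - p = -25 - 110 = -135$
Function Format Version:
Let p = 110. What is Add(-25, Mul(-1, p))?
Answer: -135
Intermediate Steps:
Add(-25, Mul(-1, p)) = Add(-25, Mul(-1, 110)) = Add(-25, -110) = -135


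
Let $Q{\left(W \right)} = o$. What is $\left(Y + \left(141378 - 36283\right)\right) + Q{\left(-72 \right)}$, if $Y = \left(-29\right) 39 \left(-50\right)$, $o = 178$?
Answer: $161823$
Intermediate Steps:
$Q{\left(W \right)} = 178$
$Y = 56550$ ($Y = \left(-1131\right) \left(-50\right) = 56550$)
$\left(Y + \left(141378 - 36283\right)\right) + Q{\left(-72 \right)} = \left(56550 + \left(141378 - 36283\right)\right) + 178 = \left(56550 + 105095\right) + 178 = 161645 + 178 = 161823$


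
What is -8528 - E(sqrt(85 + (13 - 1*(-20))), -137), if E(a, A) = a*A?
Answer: -8528 + 137*sqrt(118) ≈ -7039.8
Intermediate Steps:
E(a, A) = A*a
-8528 - E(sqrt(85 + (13 - 1*(-20))), -137) = -8528 - (-137)*sqrt(85 + (13 - 1*(-20))) = -8528 - (-137)*sqrt(85 + (13 + 20)) = -8528 - (-137)*sqrt(85 + 33) = -8528 - (-137)*sqrt(118) = -8528 + 137*sqrt(118)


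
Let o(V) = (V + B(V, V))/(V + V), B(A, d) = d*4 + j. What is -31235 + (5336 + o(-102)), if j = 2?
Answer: -1320722/51 ≈ -25897.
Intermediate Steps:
B(A, d) = 2 + 4*d (B(A, d) = d*4 + 2 = 4*d + 2 = 2 + 4*d)
o(V) = (2 + 5*V)/(2*V) (o(V) = (V + (2 + 4*V))/(V + V) = (2 + 5*V)/((2*V)) = (2 + 5*V)*(1/(2*V)) = (2 + 5*V)/(2*V))
-31235 + (5336 + o(-102)) = -31235 + (5336 + (5/2 + 1/(-102))) = -31235 + (5336 + (5/2 - 1/102)) = -31235 + (5336 + 127/51) = -31235 + 272263/51 = -1320722/51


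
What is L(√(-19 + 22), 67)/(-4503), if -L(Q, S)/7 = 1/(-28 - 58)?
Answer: -7/387258 ≈ -1.8076e-5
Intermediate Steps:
L(Q, S) = 7/86 (L(Q, S) = -7/(-28 - 58) = -7/(-86) = -7*(-1/86) = 7/86)
L(√(-19 + 22), 67)/(-4503) = (7/86)/(-4503) = (7/86)*(-1/4503) = -7/387258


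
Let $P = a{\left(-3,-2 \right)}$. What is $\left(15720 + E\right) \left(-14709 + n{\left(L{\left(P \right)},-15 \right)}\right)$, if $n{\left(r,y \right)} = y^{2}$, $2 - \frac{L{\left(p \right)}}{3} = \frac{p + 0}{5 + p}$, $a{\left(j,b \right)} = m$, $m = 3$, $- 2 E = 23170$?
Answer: $-59891340$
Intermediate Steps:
$E = -11585$ ($E = \left(- \frac{1}{2}\right) 23170 = -11585$)
$a{\left(j,b \right)} = 3$
$P = 3$
$L{\left(p \right)} = 6 - \frac{3 p}{5 + p}$ ($L{\left(p \right)} = 6 - 3 \frac{p + 0}{5 + p} = 6 - 3 \frac{p}{5 + p} = 6 - \frac{3 p}{5 + p}$)
$\left(15720 + E\right) \left(-14709 + n{\left(L{\left(P \right)},-15 \right)}\right) = \left(15720 - 11585\right) \left(-14709 + \left(-15\right)^{2}\right) = 4135 \left(-14709 + 225\right) = 4135 \left(-14484\right) = -59891340$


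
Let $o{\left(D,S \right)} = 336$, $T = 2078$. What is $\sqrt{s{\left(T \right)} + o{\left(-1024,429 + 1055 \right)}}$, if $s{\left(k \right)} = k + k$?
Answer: $2 \sqrt{1123} \approx 67.022$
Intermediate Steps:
$s{\left(k \right)} = 2 k$
$\sqrt{s{\left(T \right)} + o{\left(-1024,429 + 1055 \right)}} = \sqrt{2 \cdot 2078 + 336} = \sqrt{4156 + 336} = \sqrt{4492} = 2 \sqrt{1123}$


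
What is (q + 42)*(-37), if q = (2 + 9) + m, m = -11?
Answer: -1554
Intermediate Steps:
q = 0 (q = (2 + 9) - 11 = 11 - 11 = 0)
(q + 42)*(-37) = (0 + 42)*(-37) = 42*(-37) = -1554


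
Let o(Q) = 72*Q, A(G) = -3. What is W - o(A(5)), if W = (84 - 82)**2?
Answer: 220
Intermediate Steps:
W = 4 (W = 2**2 = 4)
W - o(A(5)) = 4 - 72*(-3) = 4 - 1*(-216) = 4 + 216 = 220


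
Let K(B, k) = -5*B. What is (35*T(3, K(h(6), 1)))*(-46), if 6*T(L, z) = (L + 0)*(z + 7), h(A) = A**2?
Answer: 139265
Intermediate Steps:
T(L, z) = L*(7 + z)/6 (T(L, z) = ((L + 0)*(z + 7))/6 = (L*(7 + z))/6 = L*(7 + z)/6)
(35*T(3, K(h(6), 1)))*(-46) = (35*((1/6)*3*(7 - 5*6**2)))*(-46) = (35*((1/6)*3*(7 - 5*36)))*(-46) = (35*((1/6)*3*(7 - 180)))*(-46) = (35*((1/6)*3*(-173)))*(-46) = (35*(-173/2))*(-46) = -6055/2*(-46) = 139265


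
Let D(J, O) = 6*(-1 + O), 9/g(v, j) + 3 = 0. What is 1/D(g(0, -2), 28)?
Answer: 1/162 ≈ 0.0061728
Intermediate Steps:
g(v, j) = -3 (g(v, j) = 9/(-3 + 0) = 9/(-3) = 9*(-⅓) = -3)
D(J, O) = -6 + 6*O
1/D(g(0, -2), 28) = 1/(-6 + 6*28) = 1/(-6 + 168) = 1/162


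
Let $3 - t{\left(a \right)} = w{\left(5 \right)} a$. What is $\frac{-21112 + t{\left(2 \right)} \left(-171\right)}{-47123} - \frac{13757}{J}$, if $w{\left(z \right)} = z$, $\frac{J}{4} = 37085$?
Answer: $\frac{2305919989}{6990225820} \approx 0.32988$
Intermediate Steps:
$J = 148340$ ($J = 4 \cdot 37085 = 148340$)
$t{\left(a \right)} = 3 - 5 a$
$\frac{-21112 + t{\left(2 \right)} \left(-171\right)}{-47123} - \frac{13757}{J} = \frac{-21112 + \left(3 - 10\right) \left(-171\right)}{-47123} - \frac{13757}{148340} = \left(-21112 + \left(3 - 10\right) \left(-171\right)\right) \left(- \frac{1}{47123}\right) - \frac{13757}{148340} = \left(-21112 - -1197\right) \left(- \frac{1}{47123}\right) - \frac{13757}{148340} = \left(-21112 + 1197\right) \left(- \frac{1}{47123}\right) - \frac{13757}{148340} = \left(-19915\right) \left(- \frac{1}{47123}\right) - \frac{13757}{148340} = \frac{19915}{47123} - \frac{13757}{148340} = \frac{2305919989}{6990225820}$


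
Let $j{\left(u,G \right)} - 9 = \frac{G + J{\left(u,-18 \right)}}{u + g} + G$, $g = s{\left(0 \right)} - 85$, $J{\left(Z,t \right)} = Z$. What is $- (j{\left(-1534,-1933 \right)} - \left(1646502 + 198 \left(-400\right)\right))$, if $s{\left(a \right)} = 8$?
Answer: $\frac{2528019619}{1611} \approx 1.5692 \cdot 10^{6}$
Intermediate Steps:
$g = -77$ ($g = 8 - 85 = -77$)
$j{\left(u,G \right)} = 9 + G + \frac{G + u}{-77 + u}$ ($j{\left(u,G \right)} = 9 + \left(\frac{G + u}{u - 77} + G\right) = 9 + \left(\frac{G + u}{-77 + u} + G\right) = 9 + \left(G + \frac{G + u}{-77 + u}\right) = 9 + G + \frac{G + u}{-77 + u}$)
$- (j{\left(-1534,-1933 \right)} - \left(1646502 + 198 \left(-400\right)\right)) = - (\frac{-693 - -146908 + 10 \left(-1534\right) - -2965222}{-77 - 1534} - \left(1646502 + 198 \left(-400\right)\right)) = - (\frac{-693 + 146908 - 15340 + 2965222}{-1611} - 1567302) = - (\left(- \frac{1}{1611}\right) 3096097 + \left(-1646502 + 79200\right)) = - (- \frac{3096097}{1611} - 1567302) = \left(-1\right) \left(- \frac{2528019619}{1611}\right) = \frac{2528019619}{1611}$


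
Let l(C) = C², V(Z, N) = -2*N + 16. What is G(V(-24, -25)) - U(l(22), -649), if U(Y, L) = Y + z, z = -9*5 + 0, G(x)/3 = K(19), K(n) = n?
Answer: -382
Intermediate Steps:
V(Z, N) = 16 - 2*N
G(x) = 57 (G(x) = 3*19 = 57)
z = -45 (z = -45 + 0 = -45)
U(Y, L) = -45 + Y (U(Y, L) = Y - 45 = -45 + Y)
G(V(-24, -25)) - U(l(22), -649) = 57 - (-45 + 22²) = 57 - (-45 + 484) = 57 - 1*439 = 57 - 439 = -382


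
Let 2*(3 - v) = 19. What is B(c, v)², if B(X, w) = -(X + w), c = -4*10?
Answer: 8649/4 ≈ 2162.3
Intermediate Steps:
c = -40
v = -13/2 (v = 3 - ½*19 = 3 - 19/2 = -13/2 ≈ -6.5000)
B(X, w) = -X - w
B(c, v)² = (-1*(-40) - 1*(-13/2))² = (40 + 13/2)² = (93/2)² = 8649/4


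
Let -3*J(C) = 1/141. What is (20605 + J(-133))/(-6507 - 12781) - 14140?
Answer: -57687243637/4079412 ≈ -14141.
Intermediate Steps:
J(C) = -1/423 (J(C) = -⅓/141 = -⅓*1/141 = -1/423)
(20605 + J(-133))/(-6507 - 12781) - 14140 = (20605 - 1/423)/(-6507 - 12781) - 14140 = (8715914/423)/(-19288) - 14140 = (8715914/423)*(-1/19288) - 14140 = -4357957/4079412 - 14140 = -57687243637/4079412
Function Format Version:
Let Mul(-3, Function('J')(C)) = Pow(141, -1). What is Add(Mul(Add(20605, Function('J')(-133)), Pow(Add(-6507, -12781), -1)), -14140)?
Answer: Rational(-57687243637, 4079412) ≈ -14141.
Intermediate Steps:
Function('J')(C) = Rational(-1, 423) (Function('J')(C) = Mul(Rational(-1, 3), Pow(141, -1)) = Mul(Rational(-1, 3), Rational(1, 141)) = Rational(-1, 423))
Add(Mul(Add(20605, Function('J')(-133)), Pow(Add(-6507, -12781), -1)), -14140) = Add(Mul(Add(20605, Rational(-1, 423)), Pow(Add(-6507, -12781), -1)), -14140) = Add(Mul(Rational(8715914, 423), Pow(-19288, -1)), -14140) = Add(Mul(Rational(8715914, 423), Rational(-1, 19288)), -14140) = Add(Rational(-4357957, 4079412), -14140) = Rational(-57687243637, 4079412)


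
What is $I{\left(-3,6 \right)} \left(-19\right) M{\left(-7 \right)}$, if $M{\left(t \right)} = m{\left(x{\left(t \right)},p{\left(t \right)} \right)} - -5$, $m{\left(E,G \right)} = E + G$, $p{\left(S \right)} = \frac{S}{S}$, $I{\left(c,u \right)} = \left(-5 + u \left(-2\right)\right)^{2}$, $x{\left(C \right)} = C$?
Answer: $5491$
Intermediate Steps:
$I{\left(c,u \right)} = \left(-5 - 2 u\right)^{2}$
$p{\left(S \right)} = 1$
$M{\left(t \right)} = 6 + t$ ($M{\left(t \right)} = \left(t + 1\right) - -5 = \left(1 + t\right) + 5 = 6 + t$)
$I{\left(-3,6 \right)} \left(-19\right) M{\left(-7 \right)} = \left(5 + 2 \cdot 6\right)^{2} \left(-19\right) \left(6 - 7\right) = \left(5 + 12\right)^{2} \left(-19\right) \left(-1\right) = 17^{2} \left(-19\right) \left(-1\right) = 289 \left(-19\right) \left(-1\right) = \left(-5491\right) \left(-1\right) = 5491$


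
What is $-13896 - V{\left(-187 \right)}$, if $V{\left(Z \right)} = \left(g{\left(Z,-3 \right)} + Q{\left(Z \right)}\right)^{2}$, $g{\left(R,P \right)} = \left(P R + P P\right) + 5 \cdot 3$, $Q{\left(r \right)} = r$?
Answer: $-172300$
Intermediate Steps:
$g{\left(R,P \right)} = 15 + P^{2} + P R$ ($g{\left(R,P \right)} = \left(P R + P^{2}\right) + 15 = \left(P^{2} + P R\right) + 15 = 15 + P^{2} + P R$)
$V{\left(Z \right)} = \left(24 - 2 Z\right)^{2}$ ($V{\left(Z \right)} = \left(\left(15 + \left(-3\right)^{2} - 3 Z\right) + Z\right)^{2} = \left(\left(15 + 9 - 3 Z\right) + Z\right)^{2} = \left(\left(24 - 3 Z\right) + Z\right)^{2} = \left(24 - 2 Z\right)^{2}$)
$-13896 - V{\left(-187 \right)} = -13896 - 4 \left(12 - -187\right)^{2} = -13896 - 4 \left(12 + 187\right)^{2} = -13896 - 4 \cdot 199^{2} = -13896 - 4 \cdot 39601 = -13896 - 158404 = -172300$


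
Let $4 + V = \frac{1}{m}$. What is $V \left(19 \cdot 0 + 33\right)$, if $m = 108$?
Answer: $- \frac{4741}{36} \approx -131.69$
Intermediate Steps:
$V = - \frac{431}{108}$ ($V = -4 + \frac{1}{108} = - \frac{431}{108} \approx -3.9907$)
$V \left(19 \cdot 0 + 33\right) = - \frac{431 \left(19 \cdot 0 + 33\right)}{108} = - \frac{431 \left(0 + 33\right)}{108} = \left(- \frac{431}{108}\right) 33 = - \frac{4741}{36}$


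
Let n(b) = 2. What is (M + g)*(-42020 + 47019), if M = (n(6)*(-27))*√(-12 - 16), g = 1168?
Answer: 5838832 - 539892*I*√7 ≈ 5.8388e+6 - 1.4284e+6*I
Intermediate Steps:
M = -108*I*√7 (M = (2*(-27))*√(-12 - 16) = -108*I*√7 ≈ -285.74*I)
(M + g)*(-42020 + 47019) = (-108*I*√7 + 1168)*(-42020 + 47019) = (1168 - 108*I*√7)*4999 = 5838832 - 539892*I*√7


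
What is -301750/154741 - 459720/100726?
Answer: -50765801510/7793220983 ≈ -6.5141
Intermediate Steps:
-301750/154741 - 459720/100726 = -301750*1/154741 - 459720*1/100726 = -301750/154741 - 229860/50363 = -50765801510/7793220983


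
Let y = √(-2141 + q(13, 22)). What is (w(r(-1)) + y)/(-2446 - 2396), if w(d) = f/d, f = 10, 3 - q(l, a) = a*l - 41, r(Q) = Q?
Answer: 5/2421 - I*√2383/4842 ≈ 0.0020653 - 0.010082*I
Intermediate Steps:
q(l, a) = 44 - a*l (q(l, a) = 3 - (a*l - 41) = 3 - (-41 + a*l) = 3 + (41 - a*l) = 44 - a*l)
y = I*√2383 (y = √(-2141 + (44 - 1*22*13)) = √(-2141 + (44 - 286)) = √(-2141 - 242) = √(-2383) = I*√2383 ≈ 48.816*I)
w(d) = 10/d
(w(r(-1)) + y)/(-2446 - 2396) = (10/(-1) + I*√2383)/(-2446 - 2396) = (10*(-1) + I*√2383)/(-4842) = (-10 + I*√2383)*(-1/4842) = 5/2421 - I*√2383/4842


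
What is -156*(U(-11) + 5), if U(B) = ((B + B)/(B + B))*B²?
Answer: -19656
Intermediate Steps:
U(B) = B² (U(B) = ((2*B)/((2*B)))*B² = ((2*B)*(1/(2*B)))*B² = 1*B² = B²)
-156*(U(-11) + 5) = -156*((-11)² + 5) = -156*(121 + 5) = -156*126 = -19656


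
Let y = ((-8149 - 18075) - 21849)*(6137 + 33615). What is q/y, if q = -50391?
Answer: 50391/1910997896 ≈ 2.6369e-5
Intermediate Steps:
y = -1910997896 (y = (-26224 - 21849)*39752 = -48073*39752 = -1910997896)
q/y = -50391/(-1910997896) = -50391*(-1/1910997896) = 50391/1910997896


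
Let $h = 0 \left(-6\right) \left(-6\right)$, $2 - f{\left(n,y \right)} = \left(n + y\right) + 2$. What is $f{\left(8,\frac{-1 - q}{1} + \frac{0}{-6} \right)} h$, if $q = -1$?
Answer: $0$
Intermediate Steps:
$f{\left(n,y \right)} = - n - y$ ($f{\left(n,y \right)} = 2 - \left(\left(n + y\right) + 2\right) = 2 - \left(2 + n + y\right) = - n - y$)
$h = 0$ ($h = 0 \left(-6\right) = 0$)
$f{\left(8,\frac{-1 - q}{1} + \frac{0}{-6} \right)} h = \left(\left(-1\right) 8 - \left(\frac{-1 - -1}{1} + \frac{0}{-6}\right)\right) 0 = \left(-8 - \left(\left(-1 + 1\right) 1 + 0 \left(- \frac{1}{6}\right)\right)\right) 0 = \left(-8 - \left(0 \cdot 1 + 0\right)\right) 0 = \left(-8 - \left(0 + 0\right)\right) 0 = \left(-8 - 0\right) 0 = \left(-8 + 0\right) 0 = \left(-8\right) 0 = 0$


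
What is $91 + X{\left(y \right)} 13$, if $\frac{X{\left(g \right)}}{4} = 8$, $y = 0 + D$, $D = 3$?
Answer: $507$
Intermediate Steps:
$y = 3$ ($y = 0 + 3 = 3$)
$X{\left(g \right)} = 32$ ($X{\left(g \right)} = 4 \cdot 8 = 32$)
$91 + X{\left(y \right)} 13 = 91 + 32 \cdot 13 = 91 + 416 = 507$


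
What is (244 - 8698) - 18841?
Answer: -27295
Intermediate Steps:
(244 - 8698) - 18841 = -8454 - 18841 = -27295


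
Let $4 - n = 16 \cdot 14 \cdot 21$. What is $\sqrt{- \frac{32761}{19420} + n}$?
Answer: $\frac{i \sqrt{443294324655}}{9710} \approx 68.569 i$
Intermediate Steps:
$n = -4700$ ($n = 4 - 16 \cdot 14 \cdot 21 = 4 - 224 \cdot 21 = 4 - 4704 = -4700$)
$\sqrt{- \frac{32761}{19420} + n} = \sqrt{- \frac{32761}{19420} - 4700} = \sqrt{- \frac{91306761}{19420}} = \frac{i \sqrt{443294324655}}{9710}$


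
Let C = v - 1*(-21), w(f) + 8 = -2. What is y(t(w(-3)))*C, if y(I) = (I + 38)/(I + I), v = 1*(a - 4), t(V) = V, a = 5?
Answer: -154/5 ≈ -30.800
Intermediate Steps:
w(f) = -10 (w(f) = -8 - 2 = -10)
v = 1 (v = 1*(5 - 4) = 1*1 = 1)
y(I) = (38 + I)/(2*I) (y(I) = (38 + I)/((2*I)) = (38 + I)*(1/(2*I)) = (38 + I)/(2*I))
C = 22 (C = 1 - 1*(-21) = 1 + 21 = 22)
y(t(w(-3)))*C = ((½)*(38 - 10)/(-10))*22 = ((½)*(-⅒)*28)*22 = -7/5*22 = -154/5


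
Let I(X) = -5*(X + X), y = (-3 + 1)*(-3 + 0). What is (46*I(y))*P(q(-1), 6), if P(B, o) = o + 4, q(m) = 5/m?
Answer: -27600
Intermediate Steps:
P(B, o) = 4 + o
y = 6 (y = -2*(-3) = 6)
I(X) = -10*X
(46*I(y))*P(q(-1), 6) = (46*(-10*6))*(4 + 6) = (46*(-60))*10 = -2760*10 = -27600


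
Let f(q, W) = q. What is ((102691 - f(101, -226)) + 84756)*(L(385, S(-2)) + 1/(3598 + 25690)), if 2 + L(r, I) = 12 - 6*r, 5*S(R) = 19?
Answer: -6310038001527/14644 ≈ -4.3090e+8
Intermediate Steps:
S(R) = 19/5 (S(R) = (⅕)*19 = 19/5)
L(r, I) = 10 - 6*r (L(r, I) = -2 + (12 - 6*r) = 10 - 6*r)
((102691 - f(101, -226)) + 84756)*(L(385, S(-2)) + 1/(3598 + 25690)) = ((102691 - 1*101) + 84756)*((10 - 6*385) + 1/(3598 + 25690)) = ((102691 - 101) + 84756)*((10 - 2310) + 1/29288) = (102590 + 84756)*(-2300 + 1/29288) = 187346*(-67362399/29288) = -6310038001527/14644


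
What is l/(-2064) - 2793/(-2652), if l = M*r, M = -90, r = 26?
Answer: 20782/9503 ≈ 2.1869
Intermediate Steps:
l = -2340 (l = -90*26 = -2340)
l/(-2064) - 2793/(-2652) = -2340/(-2064) - 2793/(-2652) = -2340*(-1/2064) - 2793*(-1/2652) = 195/172 + 931/884 = 20782/9503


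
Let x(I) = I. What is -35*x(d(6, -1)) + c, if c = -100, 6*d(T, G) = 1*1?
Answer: -635/6 ≈ -105.83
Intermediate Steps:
d(T, G) = 1/6 (d(T, G) = (1*1)/6 = (1/6)*1 = 1/6)
-35*x(d(6, -1)) + c = -35*1/6 - 100 = -35/6 - 100 = -635/6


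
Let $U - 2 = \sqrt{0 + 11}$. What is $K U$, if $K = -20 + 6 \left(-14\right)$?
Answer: $-208 - 104 \sqrt{11} \approx -552.93$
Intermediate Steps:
$U = 2 + \sqrt{11}$ ($U = 2 + \sqrt{0 + 11} = 2 + \sqrt{11} \approx 5.3166$)
$K = -104$ ($K = -20 - 84 = -104$)
$K U = - 104 \left(2 + \sqrt{11}\right) = -208 - 104 \sqrt{11}$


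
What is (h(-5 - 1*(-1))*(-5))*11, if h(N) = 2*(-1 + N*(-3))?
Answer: -1210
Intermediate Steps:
h(N) = -2 - 6*N (h(N) = 2*(-1 - 3*N) = -2 - 6*N)
(h(-5 - 1*(-1))*(-5))*11 = ((-2 - 6*(-5 - 1*(-1)))*(-5))*11 = ((-2 - 6*(-5 + 1))*(-5))*11 = ((-2 - 6*(-4))*(-5))*11 = ((-2 + 24)*(-5))*11 = (22*(-5))*11 = -110*11 = -1210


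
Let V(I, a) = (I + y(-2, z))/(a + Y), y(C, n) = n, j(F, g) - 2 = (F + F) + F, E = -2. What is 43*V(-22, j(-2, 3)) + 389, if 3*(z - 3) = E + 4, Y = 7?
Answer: 1136/9 ≈ 126.22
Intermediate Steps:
j(F, g) = 2 + 3*F (j(F, g) = 2 + ((F + F) + F) = 2 + (2*F + F) = 2 + 3*F)
z = 11/3 (z = 3 + (-2 + 4)/3 = 3 + (⅓)*2 = 3 + ⅔ = 11/3 ≈ 3.6667)
V(I, a) = (11/3 + I)/(7 + a) (V(I, a) = (I + 11/3)/(a + 7) = (11/3 + I)/(7 + a))
43*V(-22, j(-2, 3)) + 389 = 43*((11/3 - 22)/(7 + (2 + 3*(-2)))) + 389 = 43*(-55/3/(7 + (2 - 6))) + 389 = 43*(-55/3/(7 - 4)) + 389 = 43*(-55/3/3) + 389 = 43*((⅓)*(-55/3)) + 389 = 43*(-55/9) + 389 = -2365/9 + 389 = 1136/9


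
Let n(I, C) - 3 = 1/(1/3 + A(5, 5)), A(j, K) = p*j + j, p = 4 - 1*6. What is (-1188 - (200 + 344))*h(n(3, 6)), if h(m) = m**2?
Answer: -658593/49 ≈ -13441.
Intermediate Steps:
p = -2 (p = 4 - 6 = -2)
A(j, K) = -j (A(j, K) = -2*j + j = -j)
n(I, C) = 39/14 (n(I, C) = 3 + 1/(1/3 - 1*5) = 3 + 1/(1/3 - 5) = 3 + 1/(-14/3) = 3 - 3/14 = 39/14)
(-1188 - (200 + 344))*h(n(3, 6)) = (-1188 - (200 + 344))*(39/14)**2 = (-1188 - 1*544)*(1521/196) = (-1188 - 544)*(1521/196) = -1732*1521/196 = -658593/49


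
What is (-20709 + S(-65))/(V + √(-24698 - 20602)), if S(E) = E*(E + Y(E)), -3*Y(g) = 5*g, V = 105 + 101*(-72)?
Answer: 168608453/51411189 + 705770*I*√453/154233567 ≈ 3.2796 + 0.097394*I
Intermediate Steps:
V = -7167 (V = 105 - 7272 = -7167)
Y(g) = -5*g/3
S(E) = -2*E²/3 (S(E) = E*(E - 5*E/3) = E*(-2*E/3) = -2*E²/3)
(-20709 + S(-65))/(V + √(-24698 - 20602)) = (-20709 - ⅔*(-65)²)/(-7167 + √(-24698 - 20602)) = (-20709 - ⅔*4225)/(-7167 + √(-45300)) = (-20709 - 8450/3)/(-7167 + 10*I*√453) = -70577/(3*(-7167 + 10*I*√453))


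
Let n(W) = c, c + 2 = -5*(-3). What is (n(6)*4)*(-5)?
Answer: -260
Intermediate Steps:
c = 13 (c = -2 - 5*(-3) = -2 + 15 = 13)
n(W) = 13
(n(6)*4)*(-5) = (13*4)*(-5) = 52*(-5) = -260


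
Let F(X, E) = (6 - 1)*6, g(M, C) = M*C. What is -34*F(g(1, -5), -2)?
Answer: -1020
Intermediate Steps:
g(M, C) = C*M
F(X, E) = 30 (F(X, E) = 5*6 = 30)
-34*F(g(1, -5), -2) = -34*30 = -1020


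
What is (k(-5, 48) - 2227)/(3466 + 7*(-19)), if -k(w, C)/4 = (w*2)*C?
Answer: -307/3333 ≈ -0.092109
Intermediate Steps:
k(w, C) = -8*C*w (k(w, C) = -4*w*2*C = -4*2*w*C = -8*C*w)
(k(-5, 48) - 2227)/(3466 + 7*(-19)) = (-8*48*(-5) - 2227)/(3466 + 7*(-19)) = (1920 - 2227)/(3466 - 133) = -307/3333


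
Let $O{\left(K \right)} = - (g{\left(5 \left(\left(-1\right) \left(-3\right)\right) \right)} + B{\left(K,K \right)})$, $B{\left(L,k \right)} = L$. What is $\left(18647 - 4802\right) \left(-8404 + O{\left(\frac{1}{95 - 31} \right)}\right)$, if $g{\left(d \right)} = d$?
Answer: $- \frac{7459921365}{64} \approx -1.1656 \cdot 10^{8}$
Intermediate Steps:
$O{\left(K \right)} = -15 - K$ ($O{\left(K \right)} = - (5 \left(\left(-1\right) \left(-3\right)\right) + K) = - (5 \cdot 3 + K) = - (15 + K) = -15 - K$)
$\left(18647 - 4802\right) \left(-8404 + O{\left(\frac{1}{95 - 31} \right)}\right) = \left(18647 - 4802\right) \left(-8404 - \left(15 + \frac{1}{95 - 31}\right)\right) = 13845 \left(-8404 - \frac{961}{64}\right) = 13845 \left(- \frac{538817}{64}\right) = - \frac{7459921365}{64}$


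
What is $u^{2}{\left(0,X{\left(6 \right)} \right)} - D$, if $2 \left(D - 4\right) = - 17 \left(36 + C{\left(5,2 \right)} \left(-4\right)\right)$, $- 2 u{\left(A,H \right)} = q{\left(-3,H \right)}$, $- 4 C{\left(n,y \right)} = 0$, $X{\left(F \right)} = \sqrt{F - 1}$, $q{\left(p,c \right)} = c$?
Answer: $\frac{1213}{4} \approx 303.25$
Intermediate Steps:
$X{\left(F \right)} = \sqrt{-1 + F}$
$C{\left(n,y \right)} = 0$ ($C{\left(n,y \right)} = \left(- \frac{1}{4}\right) 0 = 0$)
$u{\left(A,H \right)} = - \frac{H}{2}$
$D = -302$ ($D = 4 + \frac{\left(-17\right) \left(36 + 0 \left(-4\right)\right)}{2} = 4 + \frac{\left(-17\right) \left(36 + 0\right)}{2} = 4 + \frac{\left(-17\right) 36}{2} = 4 + \frac{1}{2} \left(-612\right) = 4 - 306 = -302$)
$u^{2}{\left(0,X{\left(6 \right)} \right)} - D = \left(- \frac{\sqrt{-1 + 6}}{2}\right)^{2} - -302 = \left(- \frac{\sqrt{5}}{2}\right)^{2} + 302 = \frac{5}{4} + 302 = \frac{1213}{4}$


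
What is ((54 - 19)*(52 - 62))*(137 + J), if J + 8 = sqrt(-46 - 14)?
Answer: -45150 - 700*I*sqrt(15) ≈ -45150.0 - 2711.1*I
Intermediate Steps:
J = -8 + 2*I*sqrt(15) (J = -8 + sqrt(-46 - 14) = -8 + sqrt(-60) = -8 + 2*I*sqrt(15) ≈ -8.0 + 7.746*I)
((54 - 19)*(52 - 62))*(137 + J) = ((54 - 19)*(52 - 62))*(137 + (-8 + 2*I*sqrt(15))) = (35*(-10))*(129 + 2*I*sqrt(15)) = -350*(129 + 2*I*sqrt(15)) = -45150 - 700*I*sqrt(15)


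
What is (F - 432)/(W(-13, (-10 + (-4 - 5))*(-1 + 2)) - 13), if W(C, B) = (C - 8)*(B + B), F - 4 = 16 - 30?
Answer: -442/785 ≈ -0.56306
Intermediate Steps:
F = -10 (F = 4 + (16 - 30) = 4 - 14 = -10)
W(C, B) = 2*B*(-8 + C) (W(C, B) = (-8 + C)*(2*B) = 2*B*(-8 + C))
(F - 432)/(W(-13, (-10 + (-4 - 5))*(-1 + 2)) - 13) = (-10 - 432)/(2*((-10 + (-4 - 5))*(-1 + 2))*(-8 - 13) - 13) = -442/(2*((-10 - 9)*1)*(-21) - 13) = -442/(2*(-19*1)*(-21) - 13) = -442/(2*(-19)*(-21) - 13) = -442/(798 - 13) = -442/785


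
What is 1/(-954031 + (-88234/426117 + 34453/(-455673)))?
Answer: -64723337247/61748088452712818 ≈ -1.0482e-6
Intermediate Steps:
1/(-954031 + (-88234/426117 + 34453/(-455673))) = 1/(-954031 + (-88234*1/426117 + 34453*(-1/455673))) = 1/(-954031 + (-88234/426117 - 34453/455673)) = 1/(-954031 - 18295620161/64723337247) = 1/(-61748088452712818/64723337247) = -64723337247/61748088452712818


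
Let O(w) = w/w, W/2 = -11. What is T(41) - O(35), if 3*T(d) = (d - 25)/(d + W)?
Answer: -41/57 ≈ -0.71930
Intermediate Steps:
W = -22 (W = 2*(-11) = -22)
O(w) = 1
T(d) = (-25 + d)/(3*(-22 + d)) (T(d) = ((d - 25)/(d - 22))/3 = ((-25 + d)/(-22 + d))/3 = (-25 + d)/(3*(-22 + d)))
T(41) - O(35) = (-25 + 41)/(3*(-22 + 41)) - 1*1 = (⅓)*16/19 - 1 = (⅓)*(1/19)*16 - 1 = 16/57 - 1 = -41/57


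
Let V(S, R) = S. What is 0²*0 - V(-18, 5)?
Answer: 18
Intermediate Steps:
0²*0 - V(-18, 5) = 0²*0 - 1*(-18) = 0*0 + 18 = 0 + 18 = 18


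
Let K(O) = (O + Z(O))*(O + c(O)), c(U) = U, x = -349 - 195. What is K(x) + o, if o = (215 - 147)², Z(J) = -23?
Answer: 621520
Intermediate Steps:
x = -544
K(O) = 2*O*(-23 + O) (K(O) = (O - 23)*(O + O) = (-23 + O)*(2*O) = 2*O*(-23 + O))
o = 4624 (o = 68² = 4624)
K(x) + o = 2*(-544)*(-23 - 544) + 4624 = 2*(-544)*(-567) + 4624 = 616896 + 4624 = 621520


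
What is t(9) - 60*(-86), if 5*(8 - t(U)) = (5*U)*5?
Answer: 5123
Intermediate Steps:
t(U) = 8 - 5*U (t(U) = 8 - 5*U*5/5 = 8 - 5*U)
t(9) - 60*(-86) = (8 - 5*9) - 60*(-86) = (8 - 45) + 5160 = -37 + 5160 = 5123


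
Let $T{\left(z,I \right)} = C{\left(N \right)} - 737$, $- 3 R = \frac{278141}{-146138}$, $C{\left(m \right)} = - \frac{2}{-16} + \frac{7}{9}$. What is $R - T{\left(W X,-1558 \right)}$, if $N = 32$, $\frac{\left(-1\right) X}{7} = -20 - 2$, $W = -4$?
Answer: $\frac{3875921623}{5260968} \approx 736.73$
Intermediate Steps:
$X = 154$ ($X = - 7 \left(-20 - 2\right) = \left(-7\right) \left(-22\right) = 154$)
$C{\left(m \right)} = \frac{65}{72}$ ($C{\left(m \right)} = \left(-2\right) \left(- \frac{1}{16}\right) + 7 \cdot \frac{1}{9} = \frac{1}{8} + \frac{7}{9} = \frac{65}{72}$)
$R = \frac{278141}{438414}$ ($R = - \frac{278141 \frac{1}{-146138}}{3} = - \frac{278141 \left(- \frac{1}{146138}\right)}{3} = \left(- \frac{1}{3}\right) \left(- \frac{278141}{146138}\right) = \frac{278141}{438414} \approx 0.63443$)
$T{\left(z,I \right)} = - \frac{52999}{72}$ ($T{\left(z,I \right)} = \frac{65}{72} - 737 = - \frac{52999}{72}$)
$R - T{\left(W X,-1558 \right)} = \frac{278141}{438414} - - \frac{52999}{72} = \frac{278141}{438414} + \frac{52999}{72} = \frac{3875921623}{5260968}$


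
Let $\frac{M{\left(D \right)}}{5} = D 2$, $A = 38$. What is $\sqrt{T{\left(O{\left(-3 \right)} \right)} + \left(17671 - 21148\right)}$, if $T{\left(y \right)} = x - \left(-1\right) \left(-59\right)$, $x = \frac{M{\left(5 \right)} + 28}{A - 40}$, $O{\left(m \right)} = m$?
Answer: $5 i \sqrt{143} \approx 59.791 i$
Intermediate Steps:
$M{\left(D \right)} = 10 D$ ($M{\left(D \right)} = 5 D 2 = 5 \cdot 2 D = 10 D$)
$x = -39$ ($x = \frac{10 \cdot 5 + 28}{38 - 40} = \frac{50 + 28}{-2} = 78 \left(- \frac{1}{2}\right) = -39$)
$T{\left(y \right)} = -98$ ($T{\left(y \right)} = -39 - \left(-1\right) \left(-59\right) = -39 - 59 = -98$)
$\sqrt{T{\left(O{\left(-3 \right)} \right)} + \left(17671 - 21148\right)} = \sqrt{-98 + \left(17671 - 21148\right)} = \sqrt{-98 - 3477} = \sqrt{-3575} = 5 i \sqrt{143}$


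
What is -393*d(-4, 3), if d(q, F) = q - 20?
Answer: 9432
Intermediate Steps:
d(q, F) = -20 + q
-393*d(-4, 3) = -393*(-20 - 4) = -393*(-24) = 9432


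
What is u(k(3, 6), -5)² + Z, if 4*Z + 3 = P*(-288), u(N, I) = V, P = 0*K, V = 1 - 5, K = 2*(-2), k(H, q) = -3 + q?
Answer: 61/4 ≈ 15.250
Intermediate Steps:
K = -4
V = -4
P = 0 (P = 0*(-4) = 0)
u(N, I) = -4
Z = -¾ (Z = -¾ + (0*(-288))/4 = -¾ + (¼)*0 = -¾ + 0 = -¾ ≈ -0.75000)
u(k(3, 6), -5)² + Z = (-4)² - ¾ = 16 - ¾ = 61/4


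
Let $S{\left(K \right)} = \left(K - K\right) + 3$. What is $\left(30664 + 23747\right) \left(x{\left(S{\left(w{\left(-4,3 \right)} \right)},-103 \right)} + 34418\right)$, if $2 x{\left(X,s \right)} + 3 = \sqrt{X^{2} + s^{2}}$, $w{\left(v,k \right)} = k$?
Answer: $\frac{3745272363}{2} + \frac{54411 \sqrt{10618}}{2} \approx 1.8754 \cdot 10^{9}$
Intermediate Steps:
$S{\left(K \right)} = 3$ ($S{\left(K \right)} = 0 + 3 = 3$)
$x{\left(X,s \right)} = - \frac{3}{2} + \frac{\sqrt{X^{2} + s^{2}}}{2}$
$\left(30664 + 23747\right) \left(x{\left(S{\left(w{\left(-4,3 \right)} \right)},-103 \right)} + 34418\right) = \left(30664 + 23747\right) \left(\left(- \frac{3}{2} + \frac{\sqrt{3^{2} + \left(-103\right)^{2}}}{2}\right) + 34418\right) = 54411 \left(\left(- \frac{3}{2} + \frac{\sqrt{9 + 10609}}{2}\right) + 34418\right) = 54411 \left(\left(- \frac{3}{2} + \frac{\sqrt{10618}}{2}\right) + 34418\right) = 54411 \left(\frac{68833}{2} + \frac{\sqrt{10618}}{2}\right) = \frac{3745272363}{2} + \frac{54411 \sqrt{10618}}{2}$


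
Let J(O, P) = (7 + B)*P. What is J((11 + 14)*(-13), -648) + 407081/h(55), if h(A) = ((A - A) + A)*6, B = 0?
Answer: -1089799/330 ≈ -3302.4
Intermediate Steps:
J(O, P) = 7*P (J(O, P) = (7 + 0)*P = 7*P)
h(A) = 6*A (h(A) = (0 + A)*6 = A*6 = 6*A)
J((11 + 14)*(-13), -648) + 407081/h(55) = 7*(-648) + 407081/((6*55)) = -4536 + 407081/330 = -1089799/330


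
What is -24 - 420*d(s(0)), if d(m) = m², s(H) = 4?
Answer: -6744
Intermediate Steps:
-24 - 420*d(s(0)) = -24 - 420*4² = -24 - 420*16 = -24 - 6720 = -6744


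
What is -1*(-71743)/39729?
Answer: 71743/39729 ≈ 1.8058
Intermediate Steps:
-1*(-71743)/39729 = 71743*(1/39729) = 71743/39729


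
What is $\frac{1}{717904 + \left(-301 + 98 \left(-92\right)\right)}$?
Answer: $\frac{1}{708587} \approx 1.4113 \cdot 10^{-6}$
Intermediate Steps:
$\frac{1}{717904 + \left(-301 + 98 \left(-92\right)\right)} = \frac{1}{717904 - 9317} = \frac{1}{708587}$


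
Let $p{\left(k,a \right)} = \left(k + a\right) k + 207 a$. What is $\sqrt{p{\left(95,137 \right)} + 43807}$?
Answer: $\sqrt{94206} \approx 306.93$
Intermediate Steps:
$p{\left(k,a \right)} = 207 a + k \left(a + k\right)$ ($p{\left(k,a \right)} = \left(a + k\right) k + 207 a = k \left(a + k\right) + 207 a = 207 a + k \left(a + k\right)$)
$\sqrt{p{\left(95,137 \right)} + 43807} = \sqrt{\left(95^{2} + 207 \cdot 137 + 137 \cdot 95\right) + 43807} = \sqrt{\left(9025 + 28359 + 13015\right) + 43807} = \sqrt{50399 + 43807} = \sqrt{94206}$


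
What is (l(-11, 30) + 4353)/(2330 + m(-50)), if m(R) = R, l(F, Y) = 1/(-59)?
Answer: 128413/67260 ≈ 1.9092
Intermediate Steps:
l(F, Y) = -1/59
(l(-11, 30) + 4353)/(2330 + m(-50)) = (-1/59 + 4353)/(2330 - 50) = (256826/59)/2280 = (256826/59)*(1/2280) = 128413/67260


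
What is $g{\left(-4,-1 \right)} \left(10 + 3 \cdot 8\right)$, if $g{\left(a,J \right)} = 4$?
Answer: $136$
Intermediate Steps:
$g{\left(-4,-1 \right)} \left(10 + 3 \cdot 8\right) = 4 \left(10 + 3 \cdot 8\right) = 4 \left(10 + 24\right) = 4 \cdot 34 = 136$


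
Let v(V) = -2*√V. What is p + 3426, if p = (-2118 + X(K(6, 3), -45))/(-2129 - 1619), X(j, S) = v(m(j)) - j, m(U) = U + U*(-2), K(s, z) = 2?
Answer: 3210692/937 + I*√2/1874 ≈ 3426.6 + 0.00075465*I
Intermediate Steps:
m(U) = -U (m(U) = U - 2*U = -U)
X(j, S) = -j - 2*√(-j) (X(j, S) = -2*√(-j) - j = -j - 2*√(-j))
p = 530/937 + I*√2/1874 (p = (-2118 + (-1*2 - 2*I*√2))/(-2129 - 1619) = (-2118 + (-2 - 2*I*√2))/(-3748) = (-2118 + (-2 - 2*I*√2))*(-1/3748) = (-2120 - 2*I*√2)*(-1/3748) = 530/937 + I*√2/1874 ≈ 0.56563 + 0.00075465*I)
p + 3426 = (530/937 + I*√2/1874) + 3426 = 3210692/937 + I*√2/1874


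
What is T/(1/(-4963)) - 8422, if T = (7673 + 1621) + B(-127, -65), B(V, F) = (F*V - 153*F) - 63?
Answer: -136148475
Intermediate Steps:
B(V, F) = -63 - 153*F + F*V (B(V, F) = (-153*F + F*V) - 63 = -63 - 153*F + F*V)
T = 27431 (T = (7673 + 1621) + (-63 - 153*(-65) - 65*(-127)) = 9294 + (-63 + 9945 + 8255) = 9294 + 18137 = 27431)
T/(1/(-4963)) - 8422 = 27431/(1/(-4963)) - 8422 = 27431/(-1/4963) - 8422 = 27431*(-4963) - 8422 = -136140053 - 8422 = -136148475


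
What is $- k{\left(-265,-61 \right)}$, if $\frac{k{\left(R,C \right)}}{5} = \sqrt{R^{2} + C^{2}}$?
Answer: $- 5 \sqrt{73946} \approx -1359.7$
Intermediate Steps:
$k{\left(R,C \right)} = 5 \sqrt{C^{2} + R^{2}}$ ($k{\left(R,C \right)} = 5 \sqrt{R^{2} + C^{2}} = 5 \sqrt{C^{2} + R^{2}}$)
$- k{\left(-265,-61 \right)} = - 5 \sqrt{\left(-61\right)^{2} + \left(-265\right)^{2}} = - 5 \sqrt{3721 + 70225} = - 5 \sqrt{73946}$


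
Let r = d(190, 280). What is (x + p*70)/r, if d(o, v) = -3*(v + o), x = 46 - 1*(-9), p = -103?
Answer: 477/94 ≈ 5.0745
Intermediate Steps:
x = 55 (x = 46 + 9 = 55)
d(o, v) = -3*o - 3*v (d(o, v) = -3*(o + v) = -3*o - 3*v)
r = -1410 (r = -3*190 - 3*280 = -570 - 840 = -1410)
(x + p*70)/r = (55 - 103*70)/(-1410) = (55 - 7210)*(-1/1410) = -7155*(-1/1410) = 477/94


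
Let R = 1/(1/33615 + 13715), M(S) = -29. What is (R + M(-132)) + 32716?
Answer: 15069678687377/461029726 ≈ 32687.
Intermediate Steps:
R = 33615/461029726 (R = 1/(1/33615 + 13715) = 1/(461029726/33615) = 33615/461029726 ≈ 7.2913e-5)
(R + M(-132)) + 32716 = (33615/461029726 - 29) + 32716 = -13369828439/461029726 + 32716 = 15069678687377/461029726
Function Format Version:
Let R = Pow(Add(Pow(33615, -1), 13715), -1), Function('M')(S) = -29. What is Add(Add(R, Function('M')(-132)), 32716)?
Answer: Rational(15069678687377, 461029726) ≈ 32687.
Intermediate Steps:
R = Rational(33615, 461029726) (R = Pow(Add(Rational(1, 33615), 13715), -1) = Pow(Rational(461029726, 33615), -1) = Rational(33615, 461029726) ≈ 7.2913e-5)
Add(Add(R, Function('M')(-132)), 32716) = Add(Add(Rational(33615, 461029726), -29), 32716) = Add(Rational(-13369828439, 461029726), 32716) = Rational(15069678687377, 461029726)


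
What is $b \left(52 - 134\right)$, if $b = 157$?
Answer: $-12874$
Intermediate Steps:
$b \left(52 - 134\right) = 157 \left(52 - 134\right) = 157 \left(-82\right) = -12874$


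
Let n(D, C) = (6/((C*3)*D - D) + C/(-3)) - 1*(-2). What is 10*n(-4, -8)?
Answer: 709/15 ≈ 47.267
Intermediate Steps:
n(D, C) = 2 + 6/(-D + 3*C*D) - C/3 (n(D, C) = (6/((3*C)*D - D) + C*(-⅓)) + 2 = (6/(3*C*D - D) - C/3) + 2 = (6/(-D + 3*C*D) - C/3) + 2 = 2 + 6/(-D + 3*C*D) - C/3)
10*n(-4, -8) = 10*((6 - 2*(-4) - 1*(-4)*(-8)² + (19/3)*(-8)*(-4))/((-4)*(-1 + 3*(-8)))) = 10*(-(6 + 8 - 1*(-4)*64 + 608/3)/(4*(-1 - 24))) = 10*(-¼*(6 + 8 + 256 + 608/3)/(-25)) = 10*(-¼*(-1/25)*1418/3) = 10*(709/150) = 709/15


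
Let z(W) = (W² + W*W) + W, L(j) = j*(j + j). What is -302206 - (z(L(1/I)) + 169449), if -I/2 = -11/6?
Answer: -6905503681/14641 ≈ -4.7166e+5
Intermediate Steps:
I = 11/3 (I = -(-22)/6 = -2*(-11/6) = 11/3 ≈ 3.6667)
L(j) = 2*j² (L(j) = j*(2*j) = 2*j²)
z(W) = W + 2*W² (z(W) = (W² + W²) + W = 2*W² + W = W + 2*W²)
-302206 - (z(L(1/I)) + 169449) = -302206 - ((2*(1/(11/3))²)*(1 + 2*(2*(1/(11/3))²)) + 169449) = -302206 - ((2*(3/11)²)*(1 + 2*(2*(3/11)²)) + 169449) = -302206 - ((2*(9/121))*(1 + 2*(2*(9/121))) + 169449) = -302206 - (18*(1 + 2*(18/121))/121 + 169449) = -302206 - (18*(1 + 36/121)/121 + 169449) = -302206 - ((18/121)*(157/121) + 169449) = -302206 - (2826/14641 + 169449) = -302206 - 1*2480905635/14641 = -302206 - 2480905635/14641 = -6905503681/14641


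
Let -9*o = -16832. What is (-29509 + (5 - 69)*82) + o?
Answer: -295981/9 ≈ -32887.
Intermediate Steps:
o = 16832/9 (o = -⅑*(-16832) = 16832/9 ≈ 1870.2)
(-29509 + (5 - 69)*82) + o = (-29509 + (5 - 69)*82) + 16832/9 = (-29509 - 64*82) + 16832/9 = (-29509 - 5248) + 16832/9 = -34757 + 16832/9 = -295981/9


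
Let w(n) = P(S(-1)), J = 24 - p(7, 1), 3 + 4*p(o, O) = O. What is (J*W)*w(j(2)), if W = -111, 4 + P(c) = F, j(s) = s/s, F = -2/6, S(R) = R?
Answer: 23569/2 ≈ 11785.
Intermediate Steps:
p(o, O) = -3/4 + O/4
F = -1/3 (F = -2*1/6 = -1/3 ≈ -0.33333)
j(s) = 1
P(c) = -13/3 (P(c) = -4 - 1/3 = -13/3)
J = 49/2 (J = 24 - (-3/4 + (1/4)*1) = 24 - (-3/4 + 1/4) = 24 - 1*(-1/2) = 24 + 1/2 = 49/2 ≈ 24.500)
w(n) = -13/3
(J*W)*w(j(2)) = ((49/2)*(-111))*(-13/3) = -5439/2*(-13/3) = 23569/2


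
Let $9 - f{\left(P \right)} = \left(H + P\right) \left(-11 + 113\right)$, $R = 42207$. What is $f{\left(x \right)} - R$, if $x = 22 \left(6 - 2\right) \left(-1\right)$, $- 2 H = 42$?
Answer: $-31080$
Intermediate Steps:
$H = -21$ ($H = \left(- \frac{1}{2}\right) 42 = -21$)
$x = -88$ ($x = 22 \cdot 4 \left(-1\right) = 22 \left(-4\right) = -88$)
$f{\left(P \right)} = 2151 - 102 P$ ($f{\left(P \right)} = 9 - \left(-21 + P\right) \left(-11 + 113\right) = 9 - \left(-21 + P\right) 102 = 9 - \left(-2142 + 102 P\right) = 2151 - 102 P$)
$f{\left(x \right)} - R = \left(2151 - -8976\right) - 42207 = \left(2151 + 8976\right) - 42207 = 11127 - 42207 = -31080$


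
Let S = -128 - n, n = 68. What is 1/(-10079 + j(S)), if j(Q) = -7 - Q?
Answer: -1/9890 ≈ -0.00010111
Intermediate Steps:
S = -196 (S = -128 - 1*68 = -128 - 68 = -196)
1/(-10079 + j(S)) = 1/(-10079 + (-7 - 1*(-196))) = 1/(-10079 + (-7 + 196)) = 1/(-10079 + 189) = 1/(-9890) = -1/9890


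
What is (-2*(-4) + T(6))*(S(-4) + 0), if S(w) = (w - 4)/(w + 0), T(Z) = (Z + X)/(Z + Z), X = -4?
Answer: 49/3 ≈ 16.333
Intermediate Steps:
T(Z) = (-4 + Z)/(2*Z) (T(Z) = (Z - 4)/(Z + Z) = (-4 + Z)/((2*Z)) = (-4 + Z)*(1/(2*Z)) = (-4 + Z)/(2*Z))
S(w) = (-4 + w)/w
(-2*(-4) + T(6))*(S(-4) + 0) = (-2*(-4) + (1/2)*(-4 + 6)/6)*((-4 - 4)/(-4) + 0) = (8 + (1/2)*(1/6)*2)*(-1/4*(-8) + 0) = (8 + 1/6)*(2 + 0) = (49/6)*2 = 49/3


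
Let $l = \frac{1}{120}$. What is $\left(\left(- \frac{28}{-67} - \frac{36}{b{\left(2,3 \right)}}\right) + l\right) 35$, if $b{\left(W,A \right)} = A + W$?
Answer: $- \frac{381227}{1608} \approx -237.08$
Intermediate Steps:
$l = \frac{1}{120} \approx 0.0083333$
$\left(\left(- \frac{28}{-67} - \frac{36}{b{\left(2,3 \right)}}\right) + l\right) 35 = \left(\left(- \frac{28}{-67} - \frac{36}{3 + 2}\right) + \frac{1}{120}\right) 35 = \left(\left(\left(-28\right) \left(- \frac{1}{67}\right) - \frac{36}{5}\right) + \frac{1}{120}\right) 35 = \left(\left(\frac{28}{67} - \frac{36}{5}\right) + \frac{1}{120}\right) 35 = \left(- \frac{2272}{335} + \frac{1}{120}\right) 35 = \left(- \frac{54461}{8040}\right) 35 = - \frac{381227}{1608}$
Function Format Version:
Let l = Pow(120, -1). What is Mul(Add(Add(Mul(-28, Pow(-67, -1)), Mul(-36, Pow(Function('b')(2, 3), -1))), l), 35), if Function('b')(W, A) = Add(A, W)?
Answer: Rational(-381227, 1608) ≈ -237.08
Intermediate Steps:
l = Rational(1, 120) ≈ 0.0083333
Mul(Add(Add(Mul(-28, Pow(-67, -1)), Mul(-36, Pow(Function('b')(2, 3), -1))), l), 35) = Mul(Add(Add(Mul(-28, Pow(-67, -1)), Mul(-36, Pow(Add(3, 2), -1))), Rational(1, 120)), 35) = Mul(Add(Add(Mul(-28, Rational(-1, 67)), Mul(-36, Pow(5, -1))), Rational(1, 120)), 35) = Mul(Add(Add(Rational(28, 67), Mul(-36, Rational(1, 5))), Rational(1, 120)), 35) = Mul(Add(Add(Rational(28, 67), Rational(-36, 5)), Rational(1, 120)), 35) = Mul(Add(Rational(-2272, 335), Rational(1, 120)), 35) = Mul(Rational(-54461, 8040), 35) = Rational(-381227, 1608)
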